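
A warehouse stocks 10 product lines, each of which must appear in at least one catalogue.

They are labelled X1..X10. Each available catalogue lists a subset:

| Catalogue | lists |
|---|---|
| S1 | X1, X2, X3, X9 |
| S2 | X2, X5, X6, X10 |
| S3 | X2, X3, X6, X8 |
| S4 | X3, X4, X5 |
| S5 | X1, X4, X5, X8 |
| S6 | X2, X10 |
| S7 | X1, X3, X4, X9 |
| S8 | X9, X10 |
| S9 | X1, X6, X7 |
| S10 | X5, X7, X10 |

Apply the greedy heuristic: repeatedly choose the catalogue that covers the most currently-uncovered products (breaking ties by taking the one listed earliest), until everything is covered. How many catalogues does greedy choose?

Greedy: pick S1 (covers 4 new) → pick S2 (covers 3 new) → pick S5 (covers 2 new) → pick S9 (covers 1 new). Total picks: 4.
(The true minimum cover uses only 3 catalogues, so greedy is not optimal here.)

4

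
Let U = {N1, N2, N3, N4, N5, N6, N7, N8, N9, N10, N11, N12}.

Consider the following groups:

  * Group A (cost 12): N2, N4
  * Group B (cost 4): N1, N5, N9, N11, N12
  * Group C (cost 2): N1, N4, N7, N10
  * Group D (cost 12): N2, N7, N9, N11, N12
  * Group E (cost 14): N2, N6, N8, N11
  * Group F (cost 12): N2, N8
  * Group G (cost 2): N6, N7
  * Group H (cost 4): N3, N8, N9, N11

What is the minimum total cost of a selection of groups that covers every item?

24

B, C, E, H together cover every item (B ∪ C ∪ E ∪ H = {N1, N2, N3, N4, N5, N6, N7, N8, N9, N10, N11, N12}); total cost 4 + 2 + 14 + 4 = 24.
No covering selection has total cost below 24.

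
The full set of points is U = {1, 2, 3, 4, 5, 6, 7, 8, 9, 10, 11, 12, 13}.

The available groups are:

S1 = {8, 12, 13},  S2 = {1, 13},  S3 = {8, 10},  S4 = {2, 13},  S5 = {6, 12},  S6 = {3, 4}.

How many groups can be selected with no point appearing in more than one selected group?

S3, S4, S5, S6 are pairwise disjoint (S3={8,10}; S4={2,13}; S5={6,12}; S6={3,4}).
Every remaining group overlaps one of these, and no 5 of the listed groups are pairwise disjoint, so 4 is the maximum.

4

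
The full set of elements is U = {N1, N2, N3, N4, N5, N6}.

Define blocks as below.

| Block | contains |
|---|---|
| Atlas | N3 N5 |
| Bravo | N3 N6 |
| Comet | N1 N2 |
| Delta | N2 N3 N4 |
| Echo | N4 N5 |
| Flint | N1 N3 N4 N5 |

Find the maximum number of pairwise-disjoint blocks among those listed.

Bravo, Comet, Echo are pairwise disjoint (Bravo={N3,N6}; Comet={N1,N2}; Echo={N4,N5}).
Every remaining block overlaps one of these, and no 4 of the listed blocks are pairwise disjoint, so 3 is the maximum.

3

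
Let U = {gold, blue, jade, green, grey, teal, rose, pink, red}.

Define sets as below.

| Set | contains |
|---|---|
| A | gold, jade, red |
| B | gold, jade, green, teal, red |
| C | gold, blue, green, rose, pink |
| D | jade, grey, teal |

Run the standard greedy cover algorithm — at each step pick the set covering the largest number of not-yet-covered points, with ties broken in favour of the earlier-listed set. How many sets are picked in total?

3

Greedy: pick B (covers 5 new) → pick C (covers 3 new) → pick D (covers 1 new). Total picks: 3.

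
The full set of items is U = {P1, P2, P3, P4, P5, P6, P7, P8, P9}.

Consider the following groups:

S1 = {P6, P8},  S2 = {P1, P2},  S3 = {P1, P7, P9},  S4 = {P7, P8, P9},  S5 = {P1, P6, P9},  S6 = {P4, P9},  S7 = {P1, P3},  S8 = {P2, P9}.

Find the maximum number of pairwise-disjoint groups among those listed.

3

S1, S2, S6 are pairwise disjoint (S1={P6,P8}; S2={P1,P2}; S6={P4,P9}).
Every remaining group overlaps one of these, and no 4 of the listed groups are pairwise disjoint, so 3 is the maximum.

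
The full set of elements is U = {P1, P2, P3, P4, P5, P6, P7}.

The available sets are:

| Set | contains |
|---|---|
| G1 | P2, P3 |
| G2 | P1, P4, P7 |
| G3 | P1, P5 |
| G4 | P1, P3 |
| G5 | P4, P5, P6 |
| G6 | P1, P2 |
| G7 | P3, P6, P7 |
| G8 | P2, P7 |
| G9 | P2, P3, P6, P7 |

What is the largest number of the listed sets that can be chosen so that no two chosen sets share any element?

3

G4, G5, G8 are pairwise disjoint (G4={P1,P3}; G5={P4,P5,P6}; G8={P2,P7}).
Every remaining set overlaps one of these, and no 4 of the listed sets are pairwise disjoint, so 3 is the maximum.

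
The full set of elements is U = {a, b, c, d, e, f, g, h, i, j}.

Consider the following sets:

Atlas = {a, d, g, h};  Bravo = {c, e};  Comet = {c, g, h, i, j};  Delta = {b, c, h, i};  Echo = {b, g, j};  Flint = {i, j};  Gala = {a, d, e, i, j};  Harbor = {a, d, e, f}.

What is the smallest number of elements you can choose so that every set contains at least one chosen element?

3

T = {e, g, i} meets every set (each contains at least one member of T), and |T| = 3.
The sets Atlas, Bravo, Flint are pairwise disjoint, so any hitting set needs a separate element for each — at least 3. Hence 3 is optimal.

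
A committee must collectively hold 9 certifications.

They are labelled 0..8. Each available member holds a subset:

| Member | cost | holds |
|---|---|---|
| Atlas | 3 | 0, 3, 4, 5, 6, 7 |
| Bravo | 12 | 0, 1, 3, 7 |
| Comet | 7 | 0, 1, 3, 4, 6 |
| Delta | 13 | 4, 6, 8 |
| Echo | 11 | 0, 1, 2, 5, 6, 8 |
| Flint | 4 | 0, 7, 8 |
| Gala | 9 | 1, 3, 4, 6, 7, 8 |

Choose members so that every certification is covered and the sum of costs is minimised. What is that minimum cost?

14

Atlas, Echo together cover every certification (Atlas ∪ Echo = {0, 1, 2, 3, 4, 5, 6, 7, 8}); total cost 3 + 11 = 14.
No covering selection has total cost below 14.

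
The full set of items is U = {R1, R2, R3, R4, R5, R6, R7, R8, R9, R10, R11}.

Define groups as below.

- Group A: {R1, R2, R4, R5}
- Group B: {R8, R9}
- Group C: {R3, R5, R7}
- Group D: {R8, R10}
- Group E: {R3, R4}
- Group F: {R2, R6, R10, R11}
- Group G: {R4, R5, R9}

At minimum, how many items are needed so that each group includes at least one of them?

Take H = {R4, R7, R8, R10}. Each listed group contains at least one of these, so H is a hitting set of size 4.
No choice of 3 items meets every group, so 4 is the minimum.

4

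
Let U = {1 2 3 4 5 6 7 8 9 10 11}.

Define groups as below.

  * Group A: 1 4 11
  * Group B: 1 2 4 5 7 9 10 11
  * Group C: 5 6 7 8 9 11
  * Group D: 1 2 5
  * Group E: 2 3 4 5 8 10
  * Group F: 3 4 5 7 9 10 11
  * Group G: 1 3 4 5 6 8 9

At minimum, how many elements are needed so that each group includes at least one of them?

2

The 2 elements {1, 5} hit every group.
No single element lies in every group, so at least 2 are needed and 2 is optimal.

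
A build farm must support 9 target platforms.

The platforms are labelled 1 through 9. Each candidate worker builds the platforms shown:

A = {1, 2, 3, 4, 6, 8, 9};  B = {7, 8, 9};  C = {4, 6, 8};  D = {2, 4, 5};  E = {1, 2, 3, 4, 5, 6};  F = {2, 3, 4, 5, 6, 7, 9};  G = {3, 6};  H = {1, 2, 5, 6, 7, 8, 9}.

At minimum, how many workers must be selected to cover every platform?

2

Take {A, H}. Their union is {1, 2, 3, 4, 5, 6, 7, 8, 9}, which is all 9 platforms.
No single worker has all 9 platforms (the largest, A, has 7), so 2 is optimal.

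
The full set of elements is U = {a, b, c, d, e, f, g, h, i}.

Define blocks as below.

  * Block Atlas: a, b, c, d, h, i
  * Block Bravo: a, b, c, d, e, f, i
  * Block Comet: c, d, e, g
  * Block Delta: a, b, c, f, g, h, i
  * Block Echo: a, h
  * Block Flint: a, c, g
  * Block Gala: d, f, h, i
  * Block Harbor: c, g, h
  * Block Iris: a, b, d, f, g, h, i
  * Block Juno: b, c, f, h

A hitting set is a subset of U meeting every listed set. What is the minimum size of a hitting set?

Take T = {c, h}. Each listed block contains at least one of these, so T is a hitting set of size 2.
The blocks Comet, Echo are pairwise disjoint, so any hitting set needs a separate element for each — at least 2. Hence 2 is optimal.

2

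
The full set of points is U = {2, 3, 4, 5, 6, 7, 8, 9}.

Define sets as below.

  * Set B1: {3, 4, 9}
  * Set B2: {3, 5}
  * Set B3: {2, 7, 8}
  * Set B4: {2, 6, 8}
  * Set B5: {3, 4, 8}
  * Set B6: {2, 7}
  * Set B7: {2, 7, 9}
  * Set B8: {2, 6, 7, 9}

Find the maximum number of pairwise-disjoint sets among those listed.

2

B2, B4 are pairwise disjoint (B2={3,5}; B4={2,6,8}).
Every remaining set overlaps one of these, and no 3 of the listed sets are pairwise disjoint, so 2 is the maximum.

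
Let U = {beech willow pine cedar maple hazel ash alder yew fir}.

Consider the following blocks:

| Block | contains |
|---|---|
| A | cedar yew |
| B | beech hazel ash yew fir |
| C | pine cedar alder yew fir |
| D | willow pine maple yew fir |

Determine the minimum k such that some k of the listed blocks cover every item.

Take {B, C, D}. Their union is {beech, willow, pine, cedar, maple, hazel, ash, alder, yew, fir}, which is all 10 items.
Only B contains beech, so B is forced; the remaining 5 items need at least 2 more blocks (each remaining block adds at most 3) — so at least 3 blocks are needed, and 3 is optimal.

3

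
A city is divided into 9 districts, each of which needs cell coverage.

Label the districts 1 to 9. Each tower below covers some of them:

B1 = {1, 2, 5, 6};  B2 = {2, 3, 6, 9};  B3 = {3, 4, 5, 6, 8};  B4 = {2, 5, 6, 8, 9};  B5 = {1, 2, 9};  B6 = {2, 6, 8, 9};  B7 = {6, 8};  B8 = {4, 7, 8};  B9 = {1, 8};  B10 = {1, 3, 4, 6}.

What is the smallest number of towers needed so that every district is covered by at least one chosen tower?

3

B4 and B8 and B10 together: B4 ∪ B8 ∪ B10 = {1, 2, 3, 4, 5, 6, 7, 8, 9} — every district is covered.
Only B8 contains 7, so B8 is forced; the remaining 6 districts need at least 2 more towers (each remaining tower adds at most 4) — so at least 3 towers are needed, and 3 is optimal.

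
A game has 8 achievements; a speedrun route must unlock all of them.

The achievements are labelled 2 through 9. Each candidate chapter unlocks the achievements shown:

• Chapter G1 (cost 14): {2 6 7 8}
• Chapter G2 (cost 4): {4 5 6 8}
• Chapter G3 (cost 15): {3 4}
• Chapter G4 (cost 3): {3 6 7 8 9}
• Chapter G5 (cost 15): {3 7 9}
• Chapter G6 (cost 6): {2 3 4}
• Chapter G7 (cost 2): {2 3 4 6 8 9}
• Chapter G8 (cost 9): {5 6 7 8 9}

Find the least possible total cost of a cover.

G2, G4, G7 together cover every achievement (G2 ∪ G4 ∪ G7 = {2, 3, 4, 5, 6, 7, 8, 9}); total cost 4 + 3 + 2 = 9.
No covering selection has total cost below 9.

9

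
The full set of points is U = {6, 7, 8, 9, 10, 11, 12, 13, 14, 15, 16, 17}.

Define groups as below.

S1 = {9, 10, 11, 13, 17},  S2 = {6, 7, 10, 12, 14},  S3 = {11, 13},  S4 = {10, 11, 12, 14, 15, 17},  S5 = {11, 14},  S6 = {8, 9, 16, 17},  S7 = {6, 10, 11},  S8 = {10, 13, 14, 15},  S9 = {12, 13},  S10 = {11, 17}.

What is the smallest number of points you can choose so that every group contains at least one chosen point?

The 4 points {9, 11, 12, 14} hit every group.
No choice of 3 points meets every group, so 4 is the minimum.

4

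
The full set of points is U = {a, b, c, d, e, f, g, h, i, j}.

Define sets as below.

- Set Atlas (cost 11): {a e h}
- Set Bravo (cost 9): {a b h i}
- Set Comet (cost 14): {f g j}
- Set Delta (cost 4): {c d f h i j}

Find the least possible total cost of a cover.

Atlas, Bravo, Comet, Delta together cover every point (Atlas ∪ Bravo ∪ Comet ∪ Delta = {a, b, c, d, e, f, g, h, i, j}); total cost 11 + 9 + 14 + 4 = 38.
No covering selection has total cost below 38.

38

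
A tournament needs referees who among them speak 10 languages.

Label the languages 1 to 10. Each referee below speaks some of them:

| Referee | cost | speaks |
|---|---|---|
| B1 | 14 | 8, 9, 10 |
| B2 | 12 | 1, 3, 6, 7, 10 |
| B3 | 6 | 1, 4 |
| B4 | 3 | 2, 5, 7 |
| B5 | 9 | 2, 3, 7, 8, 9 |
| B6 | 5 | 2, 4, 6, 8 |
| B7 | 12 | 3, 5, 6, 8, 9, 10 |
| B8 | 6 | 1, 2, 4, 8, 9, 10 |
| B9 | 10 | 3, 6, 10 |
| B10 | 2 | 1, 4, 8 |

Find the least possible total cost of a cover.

17

B4, B7, B10 together cover every language (B4 ∪ B7 ∪ B10 = {1, 2, 3, 4, 5, 6, 7, 8, 9, 10}); total cost 3 + 12 + 2 = 17.
No covering selection has total cost below 17.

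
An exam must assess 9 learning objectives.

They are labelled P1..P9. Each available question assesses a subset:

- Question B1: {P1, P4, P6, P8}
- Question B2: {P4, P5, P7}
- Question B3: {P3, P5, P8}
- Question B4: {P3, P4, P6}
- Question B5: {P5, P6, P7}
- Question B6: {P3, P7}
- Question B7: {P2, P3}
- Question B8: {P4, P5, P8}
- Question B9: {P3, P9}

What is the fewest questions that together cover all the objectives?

Take {B1, B5, B7, B9}. Their union is {P1, P2, P3, P4, P5, P6, P7, P8, P9}, which is all 9 objectives.
Only B1 contains P1, so B1 is forced; the remaining 5 objectives need at least 3 more questions (each remaining question adds at most 2) — so at least 4 questions are needed, and 4 is optimal.

4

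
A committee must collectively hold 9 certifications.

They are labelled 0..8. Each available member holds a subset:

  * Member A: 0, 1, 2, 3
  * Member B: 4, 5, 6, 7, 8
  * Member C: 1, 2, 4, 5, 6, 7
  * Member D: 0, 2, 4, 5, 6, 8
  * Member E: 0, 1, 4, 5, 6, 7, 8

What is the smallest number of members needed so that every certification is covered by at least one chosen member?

Take {A, B}. Their union is {0, 1, 2, 3, 4, 5, 6, 7, 8}, which is all 9 certifications.
No single member has all 9 certifications (the largest, E, has 7), so 2 is optimal.

2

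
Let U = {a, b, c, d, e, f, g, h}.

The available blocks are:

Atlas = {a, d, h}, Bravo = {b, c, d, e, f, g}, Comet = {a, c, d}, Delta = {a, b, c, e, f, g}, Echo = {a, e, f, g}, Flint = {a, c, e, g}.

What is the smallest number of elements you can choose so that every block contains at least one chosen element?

T = {d, e} meets every block (each contains at least one member of T), and |T| = 2.
No single element lies in every block, so at least 2 are needed and 2 is optimal.

2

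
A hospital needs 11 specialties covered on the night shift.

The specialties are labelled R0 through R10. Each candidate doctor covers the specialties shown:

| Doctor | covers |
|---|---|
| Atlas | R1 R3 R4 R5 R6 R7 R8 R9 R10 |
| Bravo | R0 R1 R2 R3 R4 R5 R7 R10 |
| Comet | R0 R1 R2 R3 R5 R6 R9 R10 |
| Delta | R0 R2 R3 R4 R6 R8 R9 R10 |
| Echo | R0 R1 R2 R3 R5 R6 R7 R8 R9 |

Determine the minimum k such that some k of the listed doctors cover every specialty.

2

Bravo and Echo together: Bravo ∪ Echo = {R0, R1, R2, R3, R4, R5, R6, R7, R8, R9, R10} — every specialty is covered.
No single doctor has all 11 specialties (the largest, Atlas, has 9), so 2 is optimal.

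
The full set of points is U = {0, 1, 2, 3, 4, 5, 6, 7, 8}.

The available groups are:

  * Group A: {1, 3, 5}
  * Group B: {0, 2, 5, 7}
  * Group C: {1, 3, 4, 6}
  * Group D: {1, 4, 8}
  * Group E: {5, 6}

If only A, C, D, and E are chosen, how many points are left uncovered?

3

Union of A, C, D, E = {1, 3, 4, 5, 6, 8}.
Not covered: 0, 2, 7 — 3 points.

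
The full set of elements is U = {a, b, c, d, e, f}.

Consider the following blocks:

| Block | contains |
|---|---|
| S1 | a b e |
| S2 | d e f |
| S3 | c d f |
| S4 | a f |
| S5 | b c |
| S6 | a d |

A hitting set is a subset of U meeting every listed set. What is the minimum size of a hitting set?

3

H = {a, b, d} meets every block (each contains at least one member of H), and |H| = 3.
No choice of 2 elements meets every block, so 3 is the minimum.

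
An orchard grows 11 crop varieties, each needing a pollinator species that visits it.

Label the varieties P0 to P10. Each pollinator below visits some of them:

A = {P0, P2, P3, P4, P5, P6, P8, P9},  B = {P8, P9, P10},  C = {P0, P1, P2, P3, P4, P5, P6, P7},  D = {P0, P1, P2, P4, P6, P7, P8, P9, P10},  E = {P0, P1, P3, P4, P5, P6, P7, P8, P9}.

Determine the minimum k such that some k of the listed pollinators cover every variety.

Take {D, E}. Their union is {P0, P1, P2, P3, P4, P5, P6, P7, P8, P9, P10}, which is all 11 varieties.
No single pollinator has all 11 varieties (the largest, D, has 9), so 2 is optimal.

2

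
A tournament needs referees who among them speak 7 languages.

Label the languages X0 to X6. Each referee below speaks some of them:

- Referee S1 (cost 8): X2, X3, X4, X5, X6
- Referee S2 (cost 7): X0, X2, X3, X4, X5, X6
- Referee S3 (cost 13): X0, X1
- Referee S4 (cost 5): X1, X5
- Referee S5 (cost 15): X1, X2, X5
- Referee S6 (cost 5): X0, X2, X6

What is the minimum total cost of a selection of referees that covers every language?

S2, S4 together cover every language (S2 ∪ S4 = {X0, X1, X2, X3, X4, X5, X6}); total cost 7 + 5 = 12.
No covering selection has total cost below 12.

12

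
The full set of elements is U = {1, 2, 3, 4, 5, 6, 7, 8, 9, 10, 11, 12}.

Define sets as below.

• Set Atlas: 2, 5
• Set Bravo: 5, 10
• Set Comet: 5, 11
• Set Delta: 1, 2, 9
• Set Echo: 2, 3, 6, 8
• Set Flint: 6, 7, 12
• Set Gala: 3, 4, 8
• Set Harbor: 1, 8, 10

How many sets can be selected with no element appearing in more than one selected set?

4

Comet, Delta, Flint, Gala are pairwise disjoint (Comet={5,11}; Delta={1,2,9}; Flint={6,7,12}; Gala={3,4,8}).
Every remaining set overlaps one of these, and no 5 of the listed sets are pairwise disjoint, so 4 is the maximum.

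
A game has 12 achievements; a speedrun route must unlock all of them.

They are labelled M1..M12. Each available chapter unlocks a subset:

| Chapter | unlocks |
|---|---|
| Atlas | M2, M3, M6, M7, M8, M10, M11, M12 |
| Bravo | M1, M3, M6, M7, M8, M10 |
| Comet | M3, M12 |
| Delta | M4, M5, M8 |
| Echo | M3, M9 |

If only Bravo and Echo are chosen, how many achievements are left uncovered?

5

Union of Bravo, Echo = {M1, M3, M6, M7, M8, M9, M10}.
Not covered: M2, M4, M5, M11, M12 — 5 achievements.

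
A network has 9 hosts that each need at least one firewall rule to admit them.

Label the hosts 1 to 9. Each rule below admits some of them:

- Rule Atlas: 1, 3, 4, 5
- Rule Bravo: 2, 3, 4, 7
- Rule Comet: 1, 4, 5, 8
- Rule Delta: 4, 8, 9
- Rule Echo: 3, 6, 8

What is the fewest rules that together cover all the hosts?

4

Take {Atlas, Bravo, Delta, Echo}. Their union is {1, 2, 3, 4, 5, 6, 7, 8, 9}, which is all 9 hosts.
No 3 of the 5 rules cover everything (all 10 combinations miss at least one host), so 4 is optimal.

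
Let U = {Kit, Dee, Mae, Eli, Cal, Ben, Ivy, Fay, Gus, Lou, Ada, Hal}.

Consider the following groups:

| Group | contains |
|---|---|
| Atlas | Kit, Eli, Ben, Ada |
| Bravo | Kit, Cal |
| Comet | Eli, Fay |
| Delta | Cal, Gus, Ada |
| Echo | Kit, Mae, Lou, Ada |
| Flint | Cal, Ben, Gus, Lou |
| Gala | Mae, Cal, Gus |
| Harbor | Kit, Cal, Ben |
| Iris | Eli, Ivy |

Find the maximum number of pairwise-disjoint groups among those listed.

2

Atlas, Gala are pairwise disjoint (Atlas={Kit,Eli,Ben,Ada}; Gala={Mae,Cal,Gus}).
Every remaining group overlaps one of these, and no 3 of the listed groups are pairwise disjoint, so 2 is the maximum.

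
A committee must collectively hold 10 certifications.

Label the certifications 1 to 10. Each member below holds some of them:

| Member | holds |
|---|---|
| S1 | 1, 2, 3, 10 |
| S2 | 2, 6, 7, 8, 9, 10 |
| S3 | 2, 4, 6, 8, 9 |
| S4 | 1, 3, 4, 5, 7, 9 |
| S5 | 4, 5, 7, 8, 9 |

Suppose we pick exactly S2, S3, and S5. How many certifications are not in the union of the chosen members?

Union of S2, S3, S5 = {2, 4, 5, 6, 7, 8, 9, 10}.
Not covered: 1, 3 — 2 certifications.

2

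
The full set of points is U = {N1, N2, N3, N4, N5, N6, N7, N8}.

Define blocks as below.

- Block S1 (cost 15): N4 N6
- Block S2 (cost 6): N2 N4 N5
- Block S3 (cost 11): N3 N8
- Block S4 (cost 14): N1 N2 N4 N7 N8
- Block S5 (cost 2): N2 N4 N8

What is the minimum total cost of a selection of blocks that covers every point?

S1, S2, S3, S4 together cover every point (S1 ∪ S2 ∪ S3 ∪ S4 = {N1, N2, N3, N4, N5, N6, N7, N8}); total cost 15 + 6 + 11 + 14 = 46.
The greedy pick S5, S2, S4, S3, S1 costs 48; no covering selection beats 46.

46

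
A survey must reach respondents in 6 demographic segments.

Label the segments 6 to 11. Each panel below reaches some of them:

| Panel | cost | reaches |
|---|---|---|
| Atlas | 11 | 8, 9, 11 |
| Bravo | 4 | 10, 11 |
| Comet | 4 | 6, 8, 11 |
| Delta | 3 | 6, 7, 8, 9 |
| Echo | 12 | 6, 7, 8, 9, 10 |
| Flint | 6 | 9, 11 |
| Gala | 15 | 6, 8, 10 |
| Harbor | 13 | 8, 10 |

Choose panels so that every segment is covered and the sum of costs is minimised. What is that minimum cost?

7

Bravo, Delta together cover every segment (Bravo ∪ Delta = {6, 7, 8, 9, 10, 11}); total cost 4 + 3 = 7.
No covering selection has total cost below 7.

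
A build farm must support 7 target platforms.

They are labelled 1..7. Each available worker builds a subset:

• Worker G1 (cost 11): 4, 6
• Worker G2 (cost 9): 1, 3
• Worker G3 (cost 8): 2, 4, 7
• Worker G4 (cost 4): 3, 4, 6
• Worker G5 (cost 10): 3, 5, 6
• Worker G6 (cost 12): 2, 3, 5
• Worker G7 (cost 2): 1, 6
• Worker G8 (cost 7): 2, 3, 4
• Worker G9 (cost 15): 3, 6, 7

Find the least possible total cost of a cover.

20

G3, G5, G7 together cover every platform (G3 ∪ G5 ∪ G7 = {1, 2, 3, 4, 5, 6, 7}); total cost 8 + 10 + 2 = 20.
The greedy pick G7, G4, G3, G5 costs 24; no covering selection beats 20.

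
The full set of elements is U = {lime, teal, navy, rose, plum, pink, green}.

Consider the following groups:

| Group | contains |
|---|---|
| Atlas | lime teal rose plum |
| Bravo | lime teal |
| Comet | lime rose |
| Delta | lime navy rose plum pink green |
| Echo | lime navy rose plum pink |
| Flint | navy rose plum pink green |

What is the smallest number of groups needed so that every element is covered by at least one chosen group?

2

Take {Atlas, Flint}. Their union is {lime, teal, navy, rose, plum, pink, green}, which is all 7 elements.
No single group has all 7 elements (the largest, Delta, has 6), so 2 is optimal.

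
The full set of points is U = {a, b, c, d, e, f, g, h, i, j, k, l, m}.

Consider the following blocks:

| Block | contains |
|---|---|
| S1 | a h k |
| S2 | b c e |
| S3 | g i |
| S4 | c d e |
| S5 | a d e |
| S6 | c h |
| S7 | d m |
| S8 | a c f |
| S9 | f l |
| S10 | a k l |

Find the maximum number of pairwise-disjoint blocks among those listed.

5

S1, S2, S3, S7, S9 are pairwise disjoint (S1={a,h,k}; S2={b,c,e}; S3={g,i}; S7={d,m}; S9={f,l}).
Every remaining block overlaps one of these, and no 6 of the listed blocks are pairwise disjoint, so 5 is the maximum.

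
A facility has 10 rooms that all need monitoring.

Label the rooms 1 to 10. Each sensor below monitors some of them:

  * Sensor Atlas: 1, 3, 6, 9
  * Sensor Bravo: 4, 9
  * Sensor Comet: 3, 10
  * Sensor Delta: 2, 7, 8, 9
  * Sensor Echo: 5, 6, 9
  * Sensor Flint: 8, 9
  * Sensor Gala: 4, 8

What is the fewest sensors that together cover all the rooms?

Atlas and Bravo and Comet and Delta and Echo together: Atlas ∪ Bravo ∪ Comet ∪ Delta ∪ Echo = {1, 2, 3, 4, 5, 6, 7, 8, 9, 10} — every room is covered.
No 4 of the 7 sensors cover everything (all 35 combinations miss at least one room), so 5 is optimal.

5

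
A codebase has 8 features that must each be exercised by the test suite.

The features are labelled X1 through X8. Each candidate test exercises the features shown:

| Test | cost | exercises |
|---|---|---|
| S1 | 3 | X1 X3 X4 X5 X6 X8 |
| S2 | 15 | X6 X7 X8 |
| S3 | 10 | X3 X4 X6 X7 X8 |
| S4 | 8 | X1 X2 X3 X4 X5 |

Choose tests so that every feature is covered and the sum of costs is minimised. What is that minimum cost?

S3, S4 together cover every feature (S3 ∪ S4 = {X1, X2, X3, X4, X5, X6, X7, X8}); total cost 10 + 8 = 18.
The greedy pick S1, S4, S3 costs 21; no covering selection beats 18.

18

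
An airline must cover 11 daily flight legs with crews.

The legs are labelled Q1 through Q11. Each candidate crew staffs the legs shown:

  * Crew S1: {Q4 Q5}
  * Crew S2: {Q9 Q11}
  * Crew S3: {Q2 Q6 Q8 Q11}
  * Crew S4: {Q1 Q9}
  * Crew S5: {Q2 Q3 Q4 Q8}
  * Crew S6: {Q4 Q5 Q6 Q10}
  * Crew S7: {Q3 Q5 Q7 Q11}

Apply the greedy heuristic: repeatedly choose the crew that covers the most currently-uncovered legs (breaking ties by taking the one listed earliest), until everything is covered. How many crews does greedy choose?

Greedy: pick S3 (covers 4 new) → pick S6 (covers 3 new) → pick S4 (covers 2 new) → pick S7 (covers 2 new). Total picks: 4.

4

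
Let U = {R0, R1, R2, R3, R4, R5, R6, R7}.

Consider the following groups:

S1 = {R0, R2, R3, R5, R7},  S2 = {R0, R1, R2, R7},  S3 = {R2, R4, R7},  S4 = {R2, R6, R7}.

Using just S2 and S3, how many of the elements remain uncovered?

Union of S2, S3 = {R0, R1, R2, R4, R7}.
Not covered: R3, R5, R6 — 3 elements.

3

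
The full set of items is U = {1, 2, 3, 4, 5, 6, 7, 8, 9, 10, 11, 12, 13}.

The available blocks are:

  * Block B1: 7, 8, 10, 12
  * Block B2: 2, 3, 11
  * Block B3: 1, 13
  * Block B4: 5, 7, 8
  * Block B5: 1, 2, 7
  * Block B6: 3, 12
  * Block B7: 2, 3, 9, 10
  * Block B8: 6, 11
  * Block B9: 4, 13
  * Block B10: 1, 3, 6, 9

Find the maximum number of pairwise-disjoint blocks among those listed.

4

B4, B7, B8, B9 are pairwise disjoint (B4={5,7,8}; B7={2,3,9,10}; B8={6,11}; B9={4,13}).
Every remaining block overlaps one of these, and no 5 of the listed blocks are pairwise disjoint, so 4 is the maximum.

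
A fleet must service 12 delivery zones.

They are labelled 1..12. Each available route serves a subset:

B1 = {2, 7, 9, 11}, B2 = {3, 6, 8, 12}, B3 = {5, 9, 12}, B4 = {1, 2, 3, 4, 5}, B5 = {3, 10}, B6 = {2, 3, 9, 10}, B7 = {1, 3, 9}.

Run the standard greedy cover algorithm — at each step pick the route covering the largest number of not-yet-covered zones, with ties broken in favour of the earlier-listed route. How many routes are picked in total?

4

Greedy: pick B4 (covers 5 new) → pick B1 (covers 3 new) → pick B2 (covers 3 new) → pick B5 (covers 1 new). Total picks: 4.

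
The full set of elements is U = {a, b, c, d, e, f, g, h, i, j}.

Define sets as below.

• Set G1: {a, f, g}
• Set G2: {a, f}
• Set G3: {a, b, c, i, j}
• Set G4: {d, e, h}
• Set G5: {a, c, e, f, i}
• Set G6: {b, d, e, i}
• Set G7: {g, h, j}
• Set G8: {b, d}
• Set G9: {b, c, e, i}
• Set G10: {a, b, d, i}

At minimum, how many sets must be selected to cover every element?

3

G5 and G7 and G10 together: G5 ∪ G7 ∪ G10 = {a, b, c, d, e, f, g, h, i, j} — every element is covered.
No 2 of the 10 sets cover everything (all 45 combinations miss at least one element), so 3 is optimal.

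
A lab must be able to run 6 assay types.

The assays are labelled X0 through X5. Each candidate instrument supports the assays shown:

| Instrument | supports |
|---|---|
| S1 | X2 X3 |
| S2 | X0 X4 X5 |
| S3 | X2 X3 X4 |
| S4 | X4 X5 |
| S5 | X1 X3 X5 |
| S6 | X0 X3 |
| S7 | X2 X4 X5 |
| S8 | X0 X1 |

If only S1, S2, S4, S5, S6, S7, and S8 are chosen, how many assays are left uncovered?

Union of S1, S2, S4, S5, S6, S7, S8 = {X0, X1, X2, X3, X4, X5} — that's every assay, so 0 are uncovered.

0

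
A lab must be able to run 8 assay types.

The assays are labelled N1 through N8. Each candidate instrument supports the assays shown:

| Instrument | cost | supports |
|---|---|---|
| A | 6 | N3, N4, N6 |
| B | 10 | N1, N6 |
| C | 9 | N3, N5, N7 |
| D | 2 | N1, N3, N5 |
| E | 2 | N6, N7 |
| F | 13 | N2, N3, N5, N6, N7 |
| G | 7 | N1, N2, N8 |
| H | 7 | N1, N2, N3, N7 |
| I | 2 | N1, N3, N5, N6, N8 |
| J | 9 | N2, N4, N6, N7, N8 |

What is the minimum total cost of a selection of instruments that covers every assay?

11

I, J together cover every assay (I ∪ J = {N1, N2, N3, N4, N5, N6, N7, N8}); total cost 2 + 9 = 11.
The greedy pick I, E, J costs 13; no covering selection beats 11.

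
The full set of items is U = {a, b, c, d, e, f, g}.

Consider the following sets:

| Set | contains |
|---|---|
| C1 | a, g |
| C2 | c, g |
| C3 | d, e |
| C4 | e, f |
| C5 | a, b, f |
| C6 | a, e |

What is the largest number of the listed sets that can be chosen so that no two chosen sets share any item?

C2, C3, C5 are pairwise disjoint (C2={c,g}; C3={d,e}; C5={a,b,f}).
Every remaining set overlaps one of these, and no 4 of the listed sets are pairwise disjoint, so 3 is the maximum.

3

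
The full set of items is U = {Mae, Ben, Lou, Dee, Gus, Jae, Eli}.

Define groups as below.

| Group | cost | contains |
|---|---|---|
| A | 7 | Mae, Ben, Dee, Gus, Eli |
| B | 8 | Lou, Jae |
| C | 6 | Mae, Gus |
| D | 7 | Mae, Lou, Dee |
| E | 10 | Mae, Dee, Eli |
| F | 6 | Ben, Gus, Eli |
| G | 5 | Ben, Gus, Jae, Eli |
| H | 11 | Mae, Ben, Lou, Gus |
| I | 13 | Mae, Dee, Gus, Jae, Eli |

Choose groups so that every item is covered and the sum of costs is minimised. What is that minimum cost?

12

D, G together cover every item (D ∪ G = {Mae, Ben, Lou, Dee, Gus, Jae, Eli}); total cost 7 + 5 = 12.
No covering selection has total cost below 12.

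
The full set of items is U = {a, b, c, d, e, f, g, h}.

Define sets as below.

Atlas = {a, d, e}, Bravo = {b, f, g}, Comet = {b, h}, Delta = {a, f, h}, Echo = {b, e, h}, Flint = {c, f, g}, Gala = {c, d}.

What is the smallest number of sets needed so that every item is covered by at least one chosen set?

Atlas and Echo and Flint together: Atlas ∪ Echo ∪ Flint = {a, b, c, d, e, f, g, h} — every item is covered.
Each set has at most 3 items, and 2·3 = 6 < 8 — so at least 3 sets are needed, and 3 is optimal.

3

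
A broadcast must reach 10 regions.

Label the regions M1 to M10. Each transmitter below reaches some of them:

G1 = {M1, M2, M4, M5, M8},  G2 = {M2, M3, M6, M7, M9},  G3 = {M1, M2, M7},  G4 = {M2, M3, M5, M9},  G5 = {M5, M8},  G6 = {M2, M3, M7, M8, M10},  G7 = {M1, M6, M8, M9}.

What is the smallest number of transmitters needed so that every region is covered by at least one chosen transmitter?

3

G1 and G6 and G7 together: G1 ∪ G6 ∪ G7 = {M1, M2, M3, M4, M5, M6, M7, M8, M9, M10} — every region is covered.
Only G1 contains M4, so G1 is forced; the remaining 5 regions need at least 2 more transmitters (each remaining transmitter adds at most 4) — so at least 3 transmitters are needed, and 3 is optimal.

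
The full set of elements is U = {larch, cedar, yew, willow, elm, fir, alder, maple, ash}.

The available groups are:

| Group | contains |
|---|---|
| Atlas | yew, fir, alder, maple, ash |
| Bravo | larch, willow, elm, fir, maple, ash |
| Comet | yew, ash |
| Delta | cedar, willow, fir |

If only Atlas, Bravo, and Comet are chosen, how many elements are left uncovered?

1

Union of Atlas, Bravo, Comet = {larch, yew, willow, elm, fir, alder, maple, ash}.
Not covered: cedar — 1 element.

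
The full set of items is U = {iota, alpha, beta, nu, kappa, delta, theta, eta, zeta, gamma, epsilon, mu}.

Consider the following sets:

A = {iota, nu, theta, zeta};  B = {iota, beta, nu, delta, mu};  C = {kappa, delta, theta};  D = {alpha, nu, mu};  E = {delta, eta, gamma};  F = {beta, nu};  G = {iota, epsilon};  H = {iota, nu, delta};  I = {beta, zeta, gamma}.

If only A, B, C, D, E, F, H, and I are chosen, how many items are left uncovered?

Union of A, B, C, D, E, F, H, I = {iota, alpha, beta, nu, kappa, delta, theta, eta, zeta, gamma, mu}.
Not covered: epsilon — 1 item.

1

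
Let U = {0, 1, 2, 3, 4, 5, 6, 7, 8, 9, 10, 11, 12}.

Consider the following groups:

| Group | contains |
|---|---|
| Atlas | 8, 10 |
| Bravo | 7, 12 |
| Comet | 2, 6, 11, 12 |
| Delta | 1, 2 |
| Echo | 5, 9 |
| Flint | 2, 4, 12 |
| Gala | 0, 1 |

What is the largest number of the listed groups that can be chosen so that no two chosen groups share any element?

Atlas, Comet, Echo, Gala are pairwise disjoint (Atlas={8,10}; Comet={2,6,11,12}; Echo={5,9}; Gala={0,1}).
Every remaining group overlaps one of these, and no 5 of the listed groups are pairwise disjoint, so 4 is the maximum.

4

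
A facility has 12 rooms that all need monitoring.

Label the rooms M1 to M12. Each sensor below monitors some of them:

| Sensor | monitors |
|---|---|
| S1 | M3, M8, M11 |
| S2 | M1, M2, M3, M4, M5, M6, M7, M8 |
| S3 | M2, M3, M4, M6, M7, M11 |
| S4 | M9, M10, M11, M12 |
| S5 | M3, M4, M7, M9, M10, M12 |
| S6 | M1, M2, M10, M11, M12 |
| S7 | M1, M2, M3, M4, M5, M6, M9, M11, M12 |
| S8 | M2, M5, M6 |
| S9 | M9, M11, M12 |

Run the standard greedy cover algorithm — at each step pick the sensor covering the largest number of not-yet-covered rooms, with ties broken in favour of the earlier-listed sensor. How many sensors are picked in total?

3

Greedy: pick S7 (covers 9 new) → pick S2 (covers 2 new) → pick S4 (covers 1 new). Total picks: 3.
(The true minimum cover uses only 2 sensors, so greedy is not optimal here.)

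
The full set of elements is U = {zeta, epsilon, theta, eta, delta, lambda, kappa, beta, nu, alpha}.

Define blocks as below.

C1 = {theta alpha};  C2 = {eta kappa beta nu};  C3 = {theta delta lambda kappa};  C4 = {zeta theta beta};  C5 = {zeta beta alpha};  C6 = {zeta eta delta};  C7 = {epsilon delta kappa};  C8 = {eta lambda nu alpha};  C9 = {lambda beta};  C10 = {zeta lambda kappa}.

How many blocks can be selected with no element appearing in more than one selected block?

3

C1, C7, C9 are pairwise disjoint (C1={theta,alpha}; C7={epsilon,delta,kappa}; C9={lambda,beta}).
Every remaining block overlaps one of these, and no 4 of the listed blocks are pairwise disjoint, so 3 is the maximum.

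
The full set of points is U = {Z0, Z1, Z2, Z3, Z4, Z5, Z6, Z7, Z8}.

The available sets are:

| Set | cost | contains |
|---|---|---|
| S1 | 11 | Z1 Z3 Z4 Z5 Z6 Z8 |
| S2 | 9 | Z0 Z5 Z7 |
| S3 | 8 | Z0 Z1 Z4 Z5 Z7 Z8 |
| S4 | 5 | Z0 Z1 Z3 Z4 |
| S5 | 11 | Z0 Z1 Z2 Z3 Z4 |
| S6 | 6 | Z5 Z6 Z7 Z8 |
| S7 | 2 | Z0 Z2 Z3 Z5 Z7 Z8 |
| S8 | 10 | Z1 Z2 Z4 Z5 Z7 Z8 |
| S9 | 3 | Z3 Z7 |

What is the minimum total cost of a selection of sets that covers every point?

13

S4, S6, S7 together cover every point (S4 ∪ S6 ∪ S7 = {Z0, Z1, Z2, Z3, Z4, Z5, Z6, Z7, Z8}); total cost 5 + 6 + 2 = 13.
No covering selection has total cost below 13.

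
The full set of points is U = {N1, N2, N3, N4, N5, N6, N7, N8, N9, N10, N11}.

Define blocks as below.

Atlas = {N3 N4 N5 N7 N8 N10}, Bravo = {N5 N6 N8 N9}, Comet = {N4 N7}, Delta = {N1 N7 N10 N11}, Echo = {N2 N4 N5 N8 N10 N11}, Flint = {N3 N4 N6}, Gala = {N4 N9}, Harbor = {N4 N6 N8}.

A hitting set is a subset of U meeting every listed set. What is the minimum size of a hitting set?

Take H = {N4, N6, N10}. Each listed block contains at least one of these, so H is a hitting set of size 3.
No choice of 2 points meets every block, so 3 is the minimum.

3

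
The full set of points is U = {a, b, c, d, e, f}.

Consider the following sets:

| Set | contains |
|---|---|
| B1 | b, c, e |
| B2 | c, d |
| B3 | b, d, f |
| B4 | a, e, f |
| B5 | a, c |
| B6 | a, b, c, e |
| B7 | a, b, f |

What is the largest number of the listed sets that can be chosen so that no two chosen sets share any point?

2

B2, B4 are pairwise disjoint (B2={c,d}; B4={a,e,f}).
Every remaining set overlaps one of these, and no 3 of the listed sets are pairwise disjoint, so 2 is the maximum.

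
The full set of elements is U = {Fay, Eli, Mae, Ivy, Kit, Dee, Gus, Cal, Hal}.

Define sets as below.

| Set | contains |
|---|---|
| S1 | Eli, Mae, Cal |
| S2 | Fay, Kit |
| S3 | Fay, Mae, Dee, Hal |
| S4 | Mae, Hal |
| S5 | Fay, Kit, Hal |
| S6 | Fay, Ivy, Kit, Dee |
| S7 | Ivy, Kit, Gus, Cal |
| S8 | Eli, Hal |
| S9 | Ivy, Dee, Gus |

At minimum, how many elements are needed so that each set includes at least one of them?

4

The 4 elements {Fay, Gus, Cal, Hal} hit every set.
No choice of 3 elements meets every set, so 4 is the minimum.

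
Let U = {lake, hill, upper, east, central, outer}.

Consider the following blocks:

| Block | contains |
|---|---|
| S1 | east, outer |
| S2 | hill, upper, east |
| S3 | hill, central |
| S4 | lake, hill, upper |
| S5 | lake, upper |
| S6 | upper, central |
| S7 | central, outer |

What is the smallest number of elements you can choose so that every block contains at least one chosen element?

Take H = {hill, upper, outer}. Each listed block contains at least one of these, so H is a hitting set of size 3.
The blocks S1, S3, S5 are pairwise disjoint, so any hitting set needs a separate element for each — at least 3. Hence 3 is optimal.

3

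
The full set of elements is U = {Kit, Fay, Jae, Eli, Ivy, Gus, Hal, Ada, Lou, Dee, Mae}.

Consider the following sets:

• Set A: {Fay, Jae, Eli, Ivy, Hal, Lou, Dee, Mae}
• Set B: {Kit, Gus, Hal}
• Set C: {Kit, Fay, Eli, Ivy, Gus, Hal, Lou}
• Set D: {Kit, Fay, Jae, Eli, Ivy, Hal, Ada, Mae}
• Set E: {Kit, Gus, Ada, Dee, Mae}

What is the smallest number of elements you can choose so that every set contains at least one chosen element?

Take H = {Eli, Gus}. Each listed set contains at least one of these, so H is a hitting set of size 2.
No single element lies in every set, so at least 2 are needed and 2 is optimal.

2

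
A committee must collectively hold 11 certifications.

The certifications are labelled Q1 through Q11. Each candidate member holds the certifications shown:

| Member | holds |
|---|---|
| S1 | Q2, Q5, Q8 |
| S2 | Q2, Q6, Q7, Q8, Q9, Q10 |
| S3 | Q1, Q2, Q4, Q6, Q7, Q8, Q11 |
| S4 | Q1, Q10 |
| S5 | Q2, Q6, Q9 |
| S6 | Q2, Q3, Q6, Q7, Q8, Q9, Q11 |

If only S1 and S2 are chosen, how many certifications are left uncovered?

4

Union of S1, S2 = {Q2, Q5, Q6, Q7, Q8, Q9, Q10}.
Not covered: Q1, Q3, Q4, Q11 — 4 certifications.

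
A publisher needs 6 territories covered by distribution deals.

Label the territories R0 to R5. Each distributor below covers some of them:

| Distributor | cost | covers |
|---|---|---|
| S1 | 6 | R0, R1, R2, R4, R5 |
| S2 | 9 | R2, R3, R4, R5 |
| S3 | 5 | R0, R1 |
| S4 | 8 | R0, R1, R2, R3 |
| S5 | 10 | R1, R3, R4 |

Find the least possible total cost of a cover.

S1, S4 together cover every territory (S1 ∪ S4 = {R0, R1, R2, R3, R4, R5}); total cost 6 + 8 = 14.
No covering selection has total cost below 14.

14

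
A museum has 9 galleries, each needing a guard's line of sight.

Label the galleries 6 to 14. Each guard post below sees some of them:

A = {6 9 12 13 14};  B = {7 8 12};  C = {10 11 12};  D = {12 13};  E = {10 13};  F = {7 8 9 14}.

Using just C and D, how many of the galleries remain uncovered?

5

Union of C, D = {10, 11, 12, 13}.
Not covered: 6, 7, 8, 9, 14 — 5 galleries.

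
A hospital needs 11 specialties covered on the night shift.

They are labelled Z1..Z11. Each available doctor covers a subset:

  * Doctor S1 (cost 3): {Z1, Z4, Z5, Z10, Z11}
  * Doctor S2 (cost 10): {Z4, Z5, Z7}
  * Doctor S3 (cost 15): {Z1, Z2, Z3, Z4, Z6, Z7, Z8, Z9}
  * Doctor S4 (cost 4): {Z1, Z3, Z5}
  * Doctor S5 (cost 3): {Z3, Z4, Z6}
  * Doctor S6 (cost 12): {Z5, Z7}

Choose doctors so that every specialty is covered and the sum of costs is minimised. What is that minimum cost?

18

S1, S3 together cover every specialty (S1 ∪ S3 = {Z1, Z2, Z3, Z4, Z5, Z6, Z7, Z8, Z9, Z10, Z11}); total cost 3 + 15 = 18.
The greedy pick S1, S5, S3 costs 21; no covering selection beats 18.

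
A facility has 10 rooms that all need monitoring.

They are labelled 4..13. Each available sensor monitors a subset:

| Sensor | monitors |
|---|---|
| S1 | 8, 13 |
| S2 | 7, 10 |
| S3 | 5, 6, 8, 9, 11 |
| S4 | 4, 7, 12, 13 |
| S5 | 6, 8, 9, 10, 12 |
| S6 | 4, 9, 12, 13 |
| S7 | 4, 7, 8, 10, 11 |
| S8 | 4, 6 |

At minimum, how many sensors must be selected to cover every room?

S2 and S3 and S4 together: S2 ∪ S3 ∪ S4 = {4, 5, 6, 7, 8, 9, 10, 11, 12, 13} — every room is covered.
Only S3 contains 5, so S3 is forced; the remaining 5 rooms need at least 2 more sensors (each remaining sensor adds at most 4) — so at least 3 sensors are needed, and 3 is optimal.

3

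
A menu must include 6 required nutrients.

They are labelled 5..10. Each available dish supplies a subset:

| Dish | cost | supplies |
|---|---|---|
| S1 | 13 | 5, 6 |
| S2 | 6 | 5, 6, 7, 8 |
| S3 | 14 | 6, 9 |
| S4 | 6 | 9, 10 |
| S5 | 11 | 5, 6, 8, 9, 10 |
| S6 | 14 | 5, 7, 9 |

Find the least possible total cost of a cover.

12

S2, S4 together cover every nutrient (S2 ∪ S4 = {5, 6, 7, 8, 9, 10}); total cost 6 + 6 = 12.
No covering selection has total cost below 12.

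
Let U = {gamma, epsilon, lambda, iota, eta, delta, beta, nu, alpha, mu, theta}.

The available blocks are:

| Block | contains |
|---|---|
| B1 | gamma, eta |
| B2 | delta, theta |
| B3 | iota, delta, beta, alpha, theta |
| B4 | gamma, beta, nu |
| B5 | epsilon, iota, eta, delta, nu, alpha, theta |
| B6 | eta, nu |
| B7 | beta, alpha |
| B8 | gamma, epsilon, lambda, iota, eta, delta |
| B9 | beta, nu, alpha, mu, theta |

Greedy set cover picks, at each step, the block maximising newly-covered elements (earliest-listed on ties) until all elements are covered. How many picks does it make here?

4

Greedy: pick B5 (covers 7 new) → pick B4 (covers 2 new) → pick B8 (covers 1 new) → pick B9 (covers 1 new). Total picks: 4.
(The true minimum cover uses only 2 blocks, so greedy is not optimal here.)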